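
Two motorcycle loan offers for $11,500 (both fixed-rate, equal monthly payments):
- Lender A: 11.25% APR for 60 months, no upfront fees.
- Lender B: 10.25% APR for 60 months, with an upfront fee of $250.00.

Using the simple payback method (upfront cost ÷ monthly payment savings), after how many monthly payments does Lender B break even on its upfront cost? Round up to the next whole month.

Lender A: monthly rate = 11.25%/12 = 0.0093750; payment = 11,500 × 0.0093750 / (1 − (1+0.0093750)^−60) = $251.47.
Lender B: at 10.25% the monthly rate is 0.0085417, so the payment is 11,500 × 0.0085417 / (1 − 1.0085417^−60) = $245.76.
Monthly savings = $251.47 − $245.76 = $5.71.
Break-even = $250.00 / $5.71 = 43.78 → 44 months.

44 months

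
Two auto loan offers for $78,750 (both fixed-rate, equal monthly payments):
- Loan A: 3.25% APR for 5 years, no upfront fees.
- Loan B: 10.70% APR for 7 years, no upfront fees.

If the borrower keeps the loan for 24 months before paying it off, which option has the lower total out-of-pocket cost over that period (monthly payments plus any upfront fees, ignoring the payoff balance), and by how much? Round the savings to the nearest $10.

Loan B by $2,110

Loan A: at 3.25% the monthly rate is 0.0027083, so the payment is 78,750 × 0.0027083 / (1 − 1.0027083^−60) = $1,423.80.
Loan B: at 10.70% the monthly rate is 0.0089167, so the payment is 78,750 × 0.0089167 / (1 − 1.0089167^−84) = $1,336.00.
Over 24 months: Loan A costs 24 × $1,423.80 = $34,171.20; Loan B costs 24 × $1,336.00 = $32,064.00.
Loan B is cheaper by $34,171.20 − $32,064.00 = $2,107.20.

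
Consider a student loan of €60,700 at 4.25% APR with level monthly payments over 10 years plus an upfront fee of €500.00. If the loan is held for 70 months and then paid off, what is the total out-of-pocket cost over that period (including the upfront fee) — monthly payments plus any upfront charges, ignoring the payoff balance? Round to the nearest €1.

At 4.25% the monthly rate is 0.0035417, so the payment is 60,700 × 0.0035417 / (1 − 1.0035417^−120) = €621.80.
Total outlay = 70 × €621.80 + €500.00 = €44,026.00.

€44,026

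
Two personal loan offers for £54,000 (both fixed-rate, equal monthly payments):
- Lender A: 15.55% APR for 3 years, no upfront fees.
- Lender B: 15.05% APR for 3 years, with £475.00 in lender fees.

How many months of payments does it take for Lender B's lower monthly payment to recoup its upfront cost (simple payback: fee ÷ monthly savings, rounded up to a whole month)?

Lender A: monthly rate = 15.55%/12 = 0.0129583; payment = 54,000 × 0.0129583 / (1 − (1+0.0129583)^−36) = £1,886.50.
Lender B: at 15.05% the monthly rate is 0.0125417, so the payment is 54,000 × 0.0125417 / (1 − 1.0125417^−36) = £1,873.25.
Monthly savings = £1,886.50 − £1,873.25 = £13.25.
Break-even = £475.00 / £13.25 = 35.85 → 36 months.

36 months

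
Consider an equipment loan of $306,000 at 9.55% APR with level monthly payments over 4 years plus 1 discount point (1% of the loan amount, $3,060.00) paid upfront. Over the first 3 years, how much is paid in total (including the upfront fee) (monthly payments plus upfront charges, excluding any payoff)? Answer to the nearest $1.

$280,080

Monthly rate = 9.55%/12 = 0.0079583; payment = 306,000 × 0.0079583 / (1 − (1+0.0079583)^−48) = $7,694.99.
Total outlay = 36 × $7,694.99 + $3,060.00 = $280,079.64.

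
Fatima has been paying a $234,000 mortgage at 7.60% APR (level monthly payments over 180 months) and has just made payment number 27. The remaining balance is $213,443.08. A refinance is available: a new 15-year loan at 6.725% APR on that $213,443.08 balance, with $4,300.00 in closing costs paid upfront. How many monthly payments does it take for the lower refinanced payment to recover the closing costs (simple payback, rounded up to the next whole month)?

15 months

Current payment = 234,000 × 7.6%/12 / (1 − (1+0.0063333)^−180) = $2,182.53.
Refinanced payment = 213,443.08 × 0.0056042 / (1 − (1+0.0056042)^−180) = $1,885.82.
Monthly savings = $2,182.53 − $1,885.82 = $296.71.
Break-even = $4,300.00 / $296.71 = 14.49 → 15 months.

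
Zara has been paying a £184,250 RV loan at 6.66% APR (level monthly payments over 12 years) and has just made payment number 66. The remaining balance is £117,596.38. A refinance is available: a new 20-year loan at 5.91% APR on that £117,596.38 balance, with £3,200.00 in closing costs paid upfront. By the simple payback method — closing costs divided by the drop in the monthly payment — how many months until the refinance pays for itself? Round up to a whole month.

4 months

Current payment = 184,250 × 6.66%/12 / (1 − (1+0.0055500)^−144) = £1,861.56.
Refinanced payment = 117,596.38 × 0.0049250 / (1 − (1+0.0049250)^−240) = £836.40.
Monthly savings = £1,861.56 − £836.40 = £1,025.16.
Break-even = £3,200.00 / £1,025.16 = 3.12 → 4 months.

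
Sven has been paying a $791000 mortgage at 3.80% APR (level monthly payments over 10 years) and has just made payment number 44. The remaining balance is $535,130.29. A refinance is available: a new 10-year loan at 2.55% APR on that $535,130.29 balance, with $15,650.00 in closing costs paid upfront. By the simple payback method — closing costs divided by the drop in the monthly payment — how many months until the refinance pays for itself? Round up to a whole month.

6 months

Current payment = 791,000 × 3.8%/12 / (1 − (1+0.0031667)^−120) = $7,933.52.
Refinanced payment = 535,130.29 × 0.0021250 / (1 − (1+0.0021250)^−120) = $5,056.84.
Monthly savings = $7,933.52 − $5,056.84 = $2,876.68.
Break-even = $15,650.00 / $2,876.68 = 5.44 → 6 months.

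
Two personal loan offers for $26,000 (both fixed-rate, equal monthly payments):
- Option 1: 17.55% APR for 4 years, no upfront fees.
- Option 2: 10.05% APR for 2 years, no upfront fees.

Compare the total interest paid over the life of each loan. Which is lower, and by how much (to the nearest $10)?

Option 2 by $7,560

Option 1: monthly rate = 17.55%/12 = 0.0146250; payment = 26,000 × 0.0146250 / (1 − (1+0.0146250)^−48) = $757.65.
Total interest on Option 1 = 48 × $757.65 − $26,000 = $10,367.20.
Option 2: monthly rate = 10.05%/12 = 0.0083750; payment = 26,000 × 0.0083750 / (1 − (1+0.0083750)^−24) = $1,200.37.
Total interest on Option 2 = 24 × $1,200.37 − $26,000 = $2,808.88.
Option 2 is lower by $7,558.32.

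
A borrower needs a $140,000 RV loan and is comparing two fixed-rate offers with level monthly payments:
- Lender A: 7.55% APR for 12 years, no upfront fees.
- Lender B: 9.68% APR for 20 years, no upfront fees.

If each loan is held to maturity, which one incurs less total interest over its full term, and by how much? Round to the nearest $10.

Lender A by $103,880

Lender A: at 7.55% the monthly rate is 0.0062917, so the payment is 140,000 × 0.0062917 / (1 − 1.0062917^−144) = $1,481.10.
Total interest on Lender A = 144 × $1,481.10 − $140,000 = $73,278.40.
Lender B: at 9.68% the monthly rate is 0.0080667, so the payment is 140,000 × 0.0080667 / (1 − 1.0080667^−240) = $1,321.48.
Total interest on Lender B = 240 × $1,321.48 − $140,000 = $177,155.20.
Lender A is lower by $103,876.80.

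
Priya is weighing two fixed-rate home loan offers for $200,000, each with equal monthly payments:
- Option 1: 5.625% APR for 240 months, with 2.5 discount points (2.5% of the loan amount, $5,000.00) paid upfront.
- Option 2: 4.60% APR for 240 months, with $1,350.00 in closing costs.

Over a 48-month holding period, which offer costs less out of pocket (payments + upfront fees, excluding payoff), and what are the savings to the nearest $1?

Option 2 by $9,113

Option 1: monthly rate = 5.625%/12 = 0.0046875; payment = 200,000 × 0.0046875 / (1 − (1+0.0046875)^−240) = $1,389.93.
Option 2: monthly rate = 4.6%/12 = 0.0038333; payment = 200,000 × 0.0038333 / (1 − (1+0.0038333)^−240) = $1,276.12.
Over 48 months: Option 1 costs 48 × $1,389.93 + $5,000.00 = $71,716.64; Option 2 costs 48 × $1,276.12 + $1,350.00 = $62,603.76.
Option 2 is cheaper by $71,716.64 − $62,603.76 = $9,112.88.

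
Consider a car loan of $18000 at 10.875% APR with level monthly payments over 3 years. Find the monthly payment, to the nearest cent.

At 10.875% the monthly rate is 0.0090625, so the payment is 18,000 × 0.0090625 / (1 − 1.0090625^−36) = $588.23.

$588.23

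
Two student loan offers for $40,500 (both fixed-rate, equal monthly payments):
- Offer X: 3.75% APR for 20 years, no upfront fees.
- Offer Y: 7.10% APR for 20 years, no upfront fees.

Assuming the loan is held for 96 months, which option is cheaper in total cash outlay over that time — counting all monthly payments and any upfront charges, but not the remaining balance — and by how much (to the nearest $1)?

Offer X by $7,326

Offer X: monthly rate = 3.75%/12 = 0.0031250; payment = 40,500 × 0.0031250 / (1 − (1+0.0031250)^−240) = $240.12.
Offer Y: monthly rate = 7.1%/12 = 0.0059167; payment = 40,500 × 0.0059167 / (1 − (1+0.0059167)^−240) = $316.43.
Over 96 months: Offer X costs 96 × $240.12 = $23,051.52; Offer Y costs 96 × $316.43 = $30,377.28.
Offer X is cheaper by $30,377.28 − $23,051.52 = $7,325.76.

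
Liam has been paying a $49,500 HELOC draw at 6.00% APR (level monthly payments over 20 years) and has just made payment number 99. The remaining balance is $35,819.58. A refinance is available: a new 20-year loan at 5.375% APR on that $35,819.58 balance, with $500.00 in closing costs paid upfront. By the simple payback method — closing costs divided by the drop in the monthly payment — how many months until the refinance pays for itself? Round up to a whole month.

Current payment = 49,500 × 6%/12 / (1 − (1+0.0050000)^−240) = $354.63.
Refinanced payment = 35,819.58 × 0.0044792 / (1 − (1+0.0044792)^−240) = $243.88.
Monthly savings = $354.63 − $243.88 = $110.75.
Break-even = $500.00 / $110.75 = 4.51 → 5 months.

5 months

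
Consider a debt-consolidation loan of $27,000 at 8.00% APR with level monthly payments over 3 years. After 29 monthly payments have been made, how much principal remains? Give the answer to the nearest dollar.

$5,768

With monthly rate i = 8%/12 = 0.0066667, the balance after k of n payments is P · [(1+i)^n − (1+i)^k] / [(1+i)^n − 1].
(1+0.0066667)^36 = 1.27023705 and (1+0.0066667)^29 = 1.21250897, so the balance is 27,000 × (1.27023705 − 1.21250897) / (1.27023705 − 1) = $5,767.74.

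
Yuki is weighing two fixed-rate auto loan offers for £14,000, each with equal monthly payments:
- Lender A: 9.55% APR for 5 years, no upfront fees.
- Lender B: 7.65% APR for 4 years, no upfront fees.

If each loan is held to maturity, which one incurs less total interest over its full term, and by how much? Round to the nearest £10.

Lender A: monthly rate = 9.55%/12 = 0.0079583; payment = 14,000 × 0.0079583 / (1 − (1+0.0079583)^−60) = £294.37.
Total interest on Lender A = 60 × £294.37 − £14,000 = £3,662.20.
Lender B: at 7.65% the monthly rate is 0.0063750, so the payment is 14,000 × 0.0063750 / (1 − 1.0063750^−48) = £339.49.
Total interest on Lender B = 48 × £339.49 − £14,000 = £2,295.52.
Lender B is lower by £1,366.68.

Lender B by £1,370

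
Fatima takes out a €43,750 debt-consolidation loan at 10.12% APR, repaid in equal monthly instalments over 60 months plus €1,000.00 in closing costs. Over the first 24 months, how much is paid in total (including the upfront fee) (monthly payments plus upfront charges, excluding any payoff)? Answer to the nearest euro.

At 10.12% the monthly rate is 0.0084333, so the payment is 43,750 × 0.0084333 / (1 − 1.0084333^−60) = €932.14.
Total outlay = 24 × €932.14 + €1,000.00 = €23,371.36.

€23,371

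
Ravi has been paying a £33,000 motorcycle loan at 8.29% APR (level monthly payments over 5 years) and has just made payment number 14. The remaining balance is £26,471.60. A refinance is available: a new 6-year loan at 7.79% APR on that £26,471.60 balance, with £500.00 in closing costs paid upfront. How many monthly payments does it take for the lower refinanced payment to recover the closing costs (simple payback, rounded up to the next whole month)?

Current payment = 33,000 × 8.29%/12 / (1 − (1+0.0069083)^−60) = £673.71.
Refinanced payment = 26,471.60 × 0.0064917 / (1 − (1+0.0064917)^−72) = £461.42.
Monthly savings = £673.71 − £461.42 = £212.29.
Break-even = £500.00 / £212.29 = 2.36 → 3 months.

3 months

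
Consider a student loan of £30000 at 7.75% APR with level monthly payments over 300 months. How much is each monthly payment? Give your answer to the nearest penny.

At 7.75% the monthly rate is 0.0064583, so the payment is 30,000 × 0.0064583 / (1 − 1.0064583^−300) = £226.60.

£226.60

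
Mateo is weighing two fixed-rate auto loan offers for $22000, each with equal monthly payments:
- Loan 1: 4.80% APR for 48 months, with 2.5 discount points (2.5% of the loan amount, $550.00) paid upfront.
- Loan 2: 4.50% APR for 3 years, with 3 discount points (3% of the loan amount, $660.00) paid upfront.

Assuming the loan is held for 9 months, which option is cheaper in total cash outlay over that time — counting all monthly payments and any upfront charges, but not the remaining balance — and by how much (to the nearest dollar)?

Loan 1: at 4.80% the monthly rate is 0.0040000, so the payment is 22,000 × 0.0040000 / (1 − 1.0040000^−48) = $504.65.
Loan 2: monthly rate = 4.5%/12 = 0.0037500; payment = 22,000 × 0.0037500 / (1 − (1+0.0037500)^−36) = $654.43.
Over 9 months: Loan 1 costs 9 × $504.65 + $550.00 = $5,091.85; Loan 2 costs 9 × $654.43 + $660.00 = $6,549.87.
Loan 1 is cheaper by $6,549.87 − $5,091.85 = $1,458.02.

Loan 1 by $1,458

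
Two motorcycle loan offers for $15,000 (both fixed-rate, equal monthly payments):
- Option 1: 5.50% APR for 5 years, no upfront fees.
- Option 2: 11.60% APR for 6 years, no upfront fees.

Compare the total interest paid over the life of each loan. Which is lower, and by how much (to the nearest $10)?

Option 1: at 5.50% the monthly rate is 0.0045833, so the payment is 15,000 × 0.0045833 / (1 − 1.0045833^−60) = $286.52.
Total interest on Option 1 = 60 × $286.52 − $15,000 = $2,191.20.
Option 2: at 11.60% the monthly rate is 0.0096667, so the payment is 15,000 × 0.0096667 / (1 − 1.0096667^−72) = $290.14.
Total interest on Option 2 = 72 × $290.14 − $15,000 = $5,890.08.
Option 1 is lower by $3,698.88.

Option 1 by $3,700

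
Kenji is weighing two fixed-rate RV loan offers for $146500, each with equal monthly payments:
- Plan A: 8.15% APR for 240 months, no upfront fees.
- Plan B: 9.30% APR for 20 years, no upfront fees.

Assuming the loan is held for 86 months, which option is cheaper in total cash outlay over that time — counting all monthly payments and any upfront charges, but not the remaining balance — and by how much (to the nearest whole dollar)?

Plan A: at 8.15% the monthly rate is 0.0067917, so the payment is 146,500 × 0.0067917 / (1 − 1.0067917^−240) = $1,239.10.
Plan B: at 9.30% the monthly rate is 0.0077500, so the payment is 146,500 × 0.0077500 / (1 − 1.0077500^−240) = $1,346.50.
Over 86 months: Plan A costs 86 × $1,239.10 = $106,562.60; Plan B costs 86 × $1,346.50 = $115,799.00.
Plan A is cheaper by $115,799.00 − $106,562.60 = $9,236.40.

Plan A by $9,236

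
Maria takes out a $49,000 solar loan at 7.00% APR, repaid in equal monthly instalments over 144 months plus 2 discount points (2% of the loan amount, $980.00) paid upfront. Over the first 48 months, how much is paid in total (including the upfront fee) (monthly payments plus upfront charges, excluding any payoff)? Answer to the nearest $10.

At 7.00% the monthly rate is 0.0058333, so the payment is 49,000 × 0.0058333 / (1 − 1.0058333^−144) = $503.91.
Total outlay = 48 × $503.91 + $980.00 = $25,167.68.

$25,170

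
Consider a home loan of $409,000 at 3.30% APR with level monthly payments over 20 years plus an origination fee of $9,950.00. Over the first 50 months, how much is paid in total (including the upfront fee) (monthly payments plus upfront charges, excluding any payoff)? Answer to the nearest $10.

Monthly rate = 3.3%/12 = 0.0027500; payment = 409,000 × 0.0027500 / (1 − (1+0.0027500)^−240) = $2,330.22.
Total outlay = 50 × $2,330.22 + $9,950.00 = $126,461.00.

$126,460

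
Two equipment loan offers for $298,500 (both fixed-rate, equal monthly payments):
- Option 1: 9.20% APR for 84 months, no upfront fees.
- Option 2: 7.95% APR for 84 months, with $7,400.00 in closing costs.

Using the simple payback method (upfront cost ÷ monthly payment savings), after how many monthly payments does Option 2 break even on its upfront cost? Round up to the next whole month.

Option 1: at 9.20% the monthly rate is 0.0076667, so the payment is 298,500 × 0.0076667 / (1 − 1.0076667^−84) = $4,832.94.
Option 2: at 7.95% the monthly rate is 0.0066250, so the payment is 298,500 × 0.0066250 / (1 − 1.0066250^−84) = $4,645.05.
Monthly savings = $4,832.94 − $4,645.05 = $187.89.
Break-even = $7,400.00 / $187.89 = 39.38 → 40 months.

40 months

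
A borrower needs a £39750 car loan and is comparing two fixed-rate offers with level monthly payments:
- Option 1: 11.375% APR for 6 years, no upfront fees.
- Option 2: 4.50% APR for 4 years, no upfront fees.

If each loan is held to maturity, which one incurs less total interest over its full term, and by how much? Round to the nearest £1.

Option 2 by £11,518

Option 1: at 11.375% the monthly rate is 0.0094792, so the payment is 39,750 × 0.0094792 / (1 − 1.0094792^−72) = £764.26.
Total interest on Option 1 = 72 × £764.26 − £39,750 = £15,276.72.
Option 2: monthly rate = 4.5%/12 = 0.0037500; payment = 39,750 × 0.0037500 / (1 − (1+0.0037500)^−48) = £906.44.
Total interest on Option 2 = 48 × £906.44 − £39,750 = £3,759.12.
Option 2 is lower by £11,517.60.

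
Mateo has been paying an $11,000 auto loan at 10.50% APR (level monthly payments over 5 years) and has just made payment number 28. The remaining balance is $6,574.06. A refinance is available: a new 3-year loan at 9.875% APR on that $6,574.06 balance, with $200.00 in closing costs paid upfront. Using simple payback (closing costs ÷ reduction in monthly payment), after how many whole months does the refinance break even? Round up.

Current payment = 11,000 × 10.5%/12 / (1 − (1+0.0087500)^−60) = $236.43.
Refinanced payment = 6,574.06 × 0.0082292 / (1 − (1+0.0082292)^−36) = $211.74.
Monthly savings = $236.43 − $211.74 = $24.69.
Break-even = $200.00 / $24.69 = 8.10 → 9 months.

9 months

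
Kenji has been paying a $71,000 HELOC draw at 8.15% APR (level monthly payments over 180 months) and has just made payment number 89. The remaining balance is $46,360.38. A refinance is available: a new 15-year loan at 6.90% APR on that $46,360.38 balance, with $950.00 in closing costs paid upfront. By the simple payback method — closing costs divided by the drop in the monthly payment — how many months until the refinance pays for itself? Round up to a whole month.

Current payment = 71,000 × 8.15%/12 / (1 − (1+0.0067917)^−180) = $684.68.
Refinanced payment = 46,360.38 × 0.0057500 / (1 − (1+0.0057500)^−180) = $414.11.
Monthly savings = $684.68 − $414.11 = $270.57.
Break-even = $950.00 / $270.57 = 3.51 → 4 months.

4 months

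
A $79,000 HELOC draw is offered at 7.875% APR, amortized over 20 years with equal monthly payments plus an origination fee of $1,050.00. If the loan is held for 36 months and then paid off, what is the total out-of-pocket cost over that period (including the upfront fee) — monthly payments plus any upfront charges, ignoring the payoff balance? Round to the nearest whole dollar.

Monthly rate = 7.875%/12 = 0.0065625; payment = 79,000 × 0.0065625 / (1 − (1+0.0065625)^−240) = $654.66.
Total outlay = 36 × $654.66 + $1,050.00 = $24,617.76.

$24,618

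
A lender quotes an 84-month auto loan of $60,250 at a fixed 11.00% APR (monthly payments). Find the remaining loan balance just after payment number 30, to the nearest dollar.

With monthly rate i = 11%/12 = 0.0091667, the balance after k of n payments is P · [(1+i)^n − (1+i)^k] / [(1+i)^n − 1].
(1+0.0091667)^84 = 2.15220361 and (1+0.0091667)^30 = 1.31488240, so the balance is 60,250 × (2.15220361 − 1.31488240) / (2.15220361 − 1) = $43,784.45.

$43,784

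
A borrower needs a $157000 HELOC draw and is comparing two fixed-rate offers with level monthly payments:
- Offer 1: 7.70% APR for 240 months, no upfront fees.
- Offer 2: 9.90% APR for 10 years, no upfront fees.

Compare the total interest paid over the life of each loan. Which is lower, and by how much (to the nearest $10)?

Offer 2 by $60,240

Offer 1: at 7.70% the monthly rate is 0.0064167, so the payment is 157,000 × 0.0064167 / (1 − 1.0064167^−240) = $1,284.05.
Total interest on Offer 1 = 240 × $1,284.05 − $157,000 = $151,172.00.
Offer 2: at 9.90% the monthly rate is 0.0082500, so the payment is 157,000 × 0.0082500 / (1 − 1.0082500^−120) = $2,066.08.
Total interest on Offer 2 = 120 × $2,066.08 − $157,000 = $90,929.60.
Offer 2 is lower by $60,242.40.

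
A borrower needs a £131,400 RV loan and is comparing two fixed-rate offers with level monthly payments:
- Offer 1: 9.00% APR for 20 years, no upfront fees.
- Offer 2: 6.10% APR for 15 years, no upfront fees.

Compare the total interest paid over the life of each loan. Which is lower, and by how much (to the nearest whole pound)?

Offer 1: monthly rate = 9%/12 = 0.0075000; payment = 131,400 × 0.0075000 / (1 − (1+0.0075000)^−240) = £1,182.24.
Total interest on Offer 1 = 240 × £1,182.24 − £131,400 = £152,337.60.
Offer 2: monthly rate = 6.1%/12 = 0.0050833; payment = 131,400 × 0.0050833 / (1 − (1+0.0050833)^−180) = £1,115.94.
Total interest on Offer 2 = 180 × £1,115.94 − £131,400 = £69,469.20.
Offer 2 is lower by £82,868.40.

Offer 2 by £82,868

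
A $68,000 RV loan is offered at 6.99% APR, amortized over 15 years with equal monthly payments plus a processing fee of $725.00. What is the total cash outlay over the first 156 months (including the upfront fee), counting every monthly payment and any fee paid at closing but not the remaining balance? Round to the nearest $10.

$96,010

At 6.99% the monthly rate is 0.0058250, so the payment is 68,000 × 0.0058250 / (1 − 1.0058250^−180) = $610.82.
Total outlay = 156 × $610.82 + $725.00 = $96,012.92.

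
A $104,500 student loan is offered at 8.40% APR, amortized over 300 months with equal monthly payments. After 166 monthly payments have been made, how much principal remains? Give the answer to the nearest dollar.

$72,394

With monthly rate i = 8.4%/12 = 0.0070000, the balance after k of n payments is P · [(1+i)^n − (1+i)^k] / [(1+i)^n − 1].
(1+0.0070000)^300 = 8.10664520 and (1+0.0070000)^166 = 3.18340660, so the balance is 104,500 × (8.10664520 − 3.18340660) / (8.10664520 − 1) = $72,393.99.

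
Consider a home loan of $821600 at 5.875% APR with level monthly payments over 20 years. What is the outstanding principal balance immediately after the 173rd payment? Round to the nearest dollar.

$332,160

With monthly rate i = 5.875%/12 = 0.0048958, the balance after k of n payments is P · [(1+i)^n − (1+i)^k] / [(1+i)^n − 1].
(1+0.0048958)^240 = 3.22887265 and (1+0.0048958)^173 = 2.32777430, so the balance is 821,600 × (3.22887265 − 2.32777430) / (3.22887265 − 1) = $332,160.03.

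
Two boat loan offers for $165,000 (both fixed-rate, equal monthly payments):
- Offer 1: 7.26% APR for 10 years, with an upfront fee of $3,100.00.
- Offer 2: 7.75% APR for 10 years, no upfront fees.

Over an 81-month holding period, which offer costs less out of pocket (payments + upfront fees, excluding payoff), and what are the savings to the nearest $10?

Offer 1 by $320

Offer 1: at 7.26% the monthly rate is 0.0060500, so the payment is 165,000 × 0.0060500 / (1 − 1.0060500^−120) = $1,937.97.
Offer 2: monthly rate = 7.75%/12 = 0.0064583; payment = 165,000 × 0.0064583 / (1 − (1+0.0064583)^−120) = $1,980.18.
Over 81 months: Offer 1 costs 81 × $1,937.97 + $3,100.00 = $160,075.57; Offer 2 costs 81 × $1,980.18 = $160,394.58.
Offer 1 is cheaper by $160,394.58 − $160,075.57 = $319.01.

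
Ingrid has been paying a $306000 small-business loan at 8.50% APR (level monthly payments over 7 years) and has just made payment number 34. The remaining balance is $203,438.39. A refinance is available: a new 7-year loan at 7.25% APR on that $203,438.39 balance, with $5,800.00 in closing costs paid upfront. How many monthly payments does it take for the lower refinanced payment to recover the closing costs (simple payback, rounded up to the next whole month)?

Current payment = 306,000 × 8.5%/12 / (1 − (1+0.0070833)^−84) = $4,845.96.
Refinanced payment = 203,438.39 × 0.0060417 / (1 − (1+0.0060417)^−84) = $3,095.35.
Monthly savings = $4,845.96 − $3,095.35 = $1,750.61.
Break-even = $5,800.00 / $1,750.61 = 3.31 → 4 months.

4 months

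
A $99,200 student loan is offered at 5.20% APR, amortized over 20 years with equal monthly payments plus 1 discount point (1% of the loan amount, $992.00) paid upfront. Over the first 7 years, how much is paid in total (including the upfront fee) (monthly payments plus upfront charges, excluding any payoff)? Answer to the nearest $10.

$56,910

Monthly rate = 5.2%/12 = 0.0043333; payment = 99,200 × 0.0043333 / (1 − (1+0.0043333)^−240) = $665.69.
Total outlay = 84 × $665.69 + $992.00 = $56,909.96.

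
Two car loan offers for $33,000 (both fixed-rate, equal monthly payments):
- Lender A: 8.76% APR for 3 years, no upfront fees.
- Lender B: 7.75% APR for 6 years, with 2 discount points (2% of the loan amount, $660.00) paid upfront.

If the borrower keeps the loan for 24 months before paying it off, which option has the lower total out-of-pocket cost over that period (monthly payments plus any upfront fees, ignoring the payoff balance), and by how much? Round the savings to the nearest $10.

Lender A: monthly rate = 8.76%/12 = 0.0073000; payment = 33,000 × 0.0073000 / (1 − (1+0.0073000)^−36) = $1,045.71.
Lender B: at 7.75% the monthly rate is 0.0064583, so the payment is 33,000 × 0.0064583 / (1 − 1.0064583^−72) = $574.58.
Over 24 months: Lender A costs 24 × $1,045.71 = $25,097.04; Lender B costs 24 × $574.58 + $660.00 = $14,449.92.
Lender B is cheaper by $25,097.04 − $14,449.92 = $10,647.12.

Lender B by $10,650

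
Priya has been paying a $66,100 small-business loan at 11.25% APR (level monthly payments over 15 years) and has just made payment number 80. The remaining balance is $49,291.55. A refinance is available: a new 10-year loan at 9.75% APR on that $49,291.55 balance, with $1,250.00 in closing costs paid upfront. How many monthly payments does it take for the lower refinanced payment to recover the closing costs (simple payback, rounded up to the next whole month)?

Current payment = 66,100 × 11.25%/12 / (1 − (1+0.0093750)^−180) = $761.70.
Refinanced payment = 49,291.55 × 0.0081250 / (1 − (1+0.0081250)^−120) = $644.59.
Monthly savings = $761.70 − $644.59 = $117.11.
Break-even = $1,250.00 / $117.11 = 10.67 → 11 months.

11 months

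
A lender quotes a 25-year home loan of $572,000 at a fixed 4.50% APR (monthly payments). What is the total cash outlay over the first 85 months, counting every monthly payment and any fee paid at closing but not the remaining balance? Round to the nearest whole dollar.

$270,246

At 4.50% the monthly rate is 0.0037500, so the payment is 572,000 × 0.0037500 / (1 − 1.0037500^−300) = $3,179.36.
Total outlay = 85 × $3,179.36 = $270,245.60.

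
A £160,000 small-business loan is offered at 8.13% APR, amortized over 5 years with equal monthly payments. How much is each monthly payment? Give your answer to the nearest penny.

At 8.13% the monthly rate is 0.0067750, so the payment is 160,000 × 0.0067750 / (1 − 1.0067750^−60) = £3,254.19.

£3,254.19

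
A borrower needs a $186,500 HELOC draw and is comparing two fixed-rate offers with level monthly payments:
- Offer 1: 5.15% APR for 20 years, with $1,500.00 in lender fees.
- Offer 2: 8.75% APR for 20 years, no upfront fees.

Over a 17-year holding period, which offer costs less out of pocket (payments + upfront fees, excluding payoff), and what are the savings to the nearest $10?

Offer 1: at 5.15% the monthly rate is 0.0042917, so the payment is 186,500 × 0.0042917 / (1 − 1.0042917^−240) = $1,246.32.
Offer 2: monthly rate = 8.75%/12 = 0.0072917; payment = 186,500 × 0.0072917 / (1 − (1+0.0072917)^−240) = $1,648.12.
Over 204 months: Offer 1 costs 204 × $1,246.32 + $1,500.00 = $255,749.28; Offer 2 costs 204 × $1,648.12 = $336,216.48.
Offer 1 is cheaper by $336,216.48 − $255,749.28 = $80,467.20.

Offer 1 by $80,470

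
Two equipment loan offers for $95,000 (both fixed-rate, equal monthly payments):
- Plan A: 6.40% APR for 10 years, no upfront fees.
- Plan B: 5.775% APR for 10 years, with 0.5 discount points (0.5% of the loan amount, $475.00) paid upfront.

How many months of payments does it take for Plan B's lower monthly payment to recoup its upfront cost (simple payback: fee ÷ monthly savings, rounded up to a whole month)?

Plan A: monthly rate = 6.4%/12 = 0.0053333; payment = 95,000 × 0.0053333 / (1 − (1+0.0053333)^−120) = $1,073.88.
Plan B: at 5.775% the monthly rate is 0.0048125, so the payment is 95,000 × 0.0048125 / (1 − 1.0048125^−120) = $1,043.99.
Monthly savings = $1,073.88 − $1,043.99 = $29.89.
Break-even = $475.00 / $29.89 = 15.89 → 16 months.

16 months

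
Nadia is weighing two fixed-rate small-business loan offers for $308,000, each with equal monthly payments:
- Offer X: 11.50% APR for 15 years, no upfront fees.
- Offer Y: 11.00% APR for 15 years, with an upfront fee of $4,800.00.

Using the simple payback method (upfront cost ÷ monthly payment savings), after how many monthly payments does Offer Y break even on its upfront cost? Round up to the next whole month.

Offer X: monthly rate = 11.5%/12 = 0.0095833; payment = 308,000 × 0.0095833 / (1 − (1+0.0095833)^−180) = $3,598.02.
Offer Y: at 11.00% the monthly rate is 0.0091667, so the payment is 308,000 × 0.0091667 / (1 − 1.0091667^−180) = $3,500.72.
Monthly savings = $3,598.02 − $3,500.72 = $97.30.
Break-even = $4,800.00 / $97.30 = 49.33 → 50 months.

50 months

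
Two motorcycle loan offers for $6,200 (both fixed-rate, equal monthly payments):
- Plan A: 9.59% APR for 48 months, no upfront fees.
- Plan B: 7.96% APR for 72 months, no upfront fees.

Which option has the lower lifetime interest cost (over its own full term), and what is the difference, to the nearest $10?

Plan A: monthly rate = 9.59%/12 = 0.0079917; payment = 6,200 × 0.0079917 / (1 − (1+0.0079917)^−48) = $156.03.
Total interest on Plan A = 48 × $156.03 − $6,200 = $1,289.44.
Plan B: at 7.96% the monthly rate is 0.0066333, so the payment is 6,200 × 0.0066333 / (1 − 1.0066333^−72) = $108.59.
Total interest on Plan B = 72 × $108.59 − $6,200 = $1,618.48.
Plan A is lower by $329.04.

Plan A by $330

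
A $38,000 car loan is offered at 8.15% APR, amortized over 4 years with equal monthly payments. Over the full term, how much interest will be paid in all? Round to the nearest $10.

$6,660

Monthly rate = 8.15%/12 = 0.0067917; payment = 38,000 × 0.0067917 / (1 − (1+0.0067917)^−48) = $930.37.
Total paid = 48 × $930.37 = $44,657.76; interest = $44,657.76 − $38,000 = $6,657.76.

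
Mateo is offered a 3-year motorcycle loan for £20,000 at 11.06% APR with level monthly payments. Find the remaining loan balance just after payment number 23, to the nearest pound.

With monthly rate i = 11.06%/12 = 0.0092167, the balance after k of n payments is P · [(1+i)^n − (1+i)^k] / [(1+i)^n − 1].
(1+0.0092167)^36 = 1.39135805 and (1+0.0092167)^23 = 1.23492767, so the balance is 20,000 × (1.39135805 − 1.23492767) / (1.39135805 − 1) = £7,994.23.

£7,994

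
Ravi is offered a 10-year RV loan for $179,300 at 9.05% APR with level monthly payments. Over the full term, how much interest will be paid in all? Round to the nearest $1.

At 9.05% the monthly rate is 0.0075417, so the payment is 179,300 × 0.0075417 / (1 − 1.0075417^−120) = $2,276.15.
Total paid = 120 × $2,276.15 = $273,138.00; interest = $273,138.00 − $179,300 = $93,838.00.

$93,838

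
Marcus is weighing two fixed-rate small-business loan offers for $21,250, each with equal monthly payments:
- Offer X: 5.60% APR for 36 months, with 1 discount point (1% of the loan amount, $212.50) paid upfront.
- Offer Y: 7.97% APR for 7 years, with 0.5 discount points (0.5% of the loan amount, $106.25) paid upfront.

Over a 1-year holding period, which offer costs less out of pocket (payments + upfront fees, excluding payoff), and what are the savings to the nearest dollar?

Offer X: monthly rate = 5.6%/12 = 0.0046667; payment = 21,250 × 0.0046667 / (1 − (1+0.0046667)^−36) = $642.62.
Offer Y: at 7.97% the monthly rate is 0.0066417, so the payment is 21,250 × 0.0066417 / (1 − 1.0066417^−84) = $330.89.
Over 12 months: Offer X costs 12 × $642.62 + $212.50 = $7,923.94; Offer Y costs 12 × $330.89 + $106.25 = $4,076.93.
Offer Y is cheaper by $7,923.94 − $4,076.93 = $3,847.01.

Offer Y by $3,847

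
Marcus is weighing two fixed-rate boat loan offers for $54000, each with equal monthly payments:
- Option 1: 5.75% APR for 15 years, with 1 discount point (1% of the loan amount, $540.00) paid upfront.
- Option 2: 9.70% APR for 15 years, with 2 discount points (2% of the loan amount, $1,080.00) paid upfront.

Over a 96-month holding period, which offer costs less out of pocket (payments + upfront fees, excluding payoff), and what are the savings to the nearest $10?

Option 1: at 5.75% the monthly rate is 0.0047917, so the payment is 54,000 × 0.0047917 / (1 − 1.0047917^−180) = $448.42.
Option 2: monthly rate = 9.7%/12 = 0.0080833; payment = 54,000 × 0.0080833 / (1 − (1+0.0080833)^−180) = $570.42.
Over 96 months: Option 1 costs 96 × $448.42 + $540.00 = $43,588.32; Option 2 costs 96 × $570.42 + $1,080.00 = $55,840.32.
Option 1 is cheaper by $55,840.32 − $43,588.32 = $12,252.00.

Option 1 by $12,250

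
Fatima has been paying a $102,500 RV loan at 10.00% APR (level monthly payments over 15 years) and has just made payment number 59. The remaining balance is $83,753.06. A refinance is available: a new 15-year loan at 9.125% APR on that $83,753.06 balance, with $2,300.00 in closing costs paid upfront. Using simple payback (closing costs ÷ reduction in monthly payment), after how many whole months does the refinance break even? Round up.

Current payment = 102,500 × 10%/12 / (1 − (1+0.0083333)^−180) = $1,101.47.
Refinanced payment = 83,753.06 × 0.0076042 / (1 − (1+0.0076042)^−180) = $855.72.
Monthly savings = $1,101.47 − $855.72 = $245.75.
Break-even = $2,300.00 / $245.75 = 9.36 → 10 months.

10 months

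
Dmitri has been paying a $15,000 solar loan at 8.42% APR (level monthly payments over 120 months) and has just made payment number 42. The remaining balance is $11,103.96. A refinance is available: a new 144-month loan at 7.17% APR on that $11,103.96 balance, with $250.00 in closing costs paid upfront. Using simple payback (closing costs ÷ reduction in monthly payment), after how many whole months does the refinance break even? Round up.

Current payment = 15,000 × 8.42%/12 / (1 − (1+0.0070167)^−120) = $185.34.
Refinanced payment = 11,103.96 × 0.0059750 / (1 − (1+0.0059750)^−144) = $115.20.
Monthly savings = $185.34 − $115.20 = $70.14.
Break-even = $250.00 / $70.14 = 3.56 → 4 months.

4 months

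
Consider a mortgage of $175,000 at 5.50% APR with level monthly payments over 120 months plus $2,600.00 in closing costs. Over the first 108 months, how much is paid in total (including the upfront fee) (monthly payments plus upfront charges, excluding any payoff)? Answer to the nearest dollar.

$207,715

Monthly rate = 5.5%/12 = 0.0045833; payment = 175,000 × 0.0045833 / (1 − (1+0.0045833)^−120) = $1,899.21.
Total outlay = 108 × $1,899.21 + $2,600.00 = $207,714.68.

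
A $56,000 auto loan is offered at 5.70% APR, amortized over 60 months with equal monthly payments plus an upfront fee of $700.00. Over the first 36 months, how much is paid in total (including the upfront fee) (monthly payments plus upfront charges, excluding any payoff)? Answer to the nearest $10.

$39,390

Monthly rate = 5.7%/12 = 0.0047500; payment = 56,000 × 0.0047500 / (1 − (1+0.0047500)^−60) = $1,074.84.
Total outlay = 36 × $1,074.84 + $700.00 = $39,394.24.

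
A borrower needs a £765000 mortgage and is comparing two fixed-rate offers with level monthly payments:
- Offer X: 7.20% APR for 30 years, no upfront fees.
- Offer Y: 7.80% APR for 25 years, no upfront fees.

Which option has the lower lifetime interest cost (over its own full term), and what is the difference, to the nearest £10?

Offer Y by £128,360

Offer X: at 7.20% the monthly rate is 0.0060000, so the payment is 765,000 × 0.0060000 / (1 − 1.0060000^−360) = £5,192.73.
Total interest on Offer X = 360 × £5,192.73 − £765,000 = £1,104,382.80.
Offer Y: monthly rate = 7.8%/12 = 0.0065000; payment = 765,000 × 0.0065000 / (1 − (1+0.0065000)^−300) = £5,803.40.
Total interest on Offer Y = 300 × £5,803.40 − £765,000 = £976,020.00.
Offer Y is lower by £128,362.80.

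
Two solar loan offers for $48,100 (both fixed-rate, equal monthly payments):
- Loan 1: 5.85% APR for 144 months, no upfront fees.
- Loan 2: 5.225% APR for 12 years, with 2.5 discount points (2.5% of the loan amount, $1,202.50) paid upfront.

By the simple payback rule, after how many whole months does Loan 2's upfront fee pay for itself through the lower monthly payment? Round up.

Loan 1: at 5.85% the monthly rate is 0.0048750, so the payment is 48,100 × 0.0048750 / (1 − 1.0048750^−144) = $465.66.
Loan 2: monthly rate = 5.225%/12 = 0.0043542; payment = 48,100 × 0.0043542 / (1 − (1+0.0043542)^−144) = $450.32.
Monthly savings = $465.66 − $450.32 = $15.34.
Break-even = $1,202.50 / $15.34 = 78.39 → 79 months.

79 months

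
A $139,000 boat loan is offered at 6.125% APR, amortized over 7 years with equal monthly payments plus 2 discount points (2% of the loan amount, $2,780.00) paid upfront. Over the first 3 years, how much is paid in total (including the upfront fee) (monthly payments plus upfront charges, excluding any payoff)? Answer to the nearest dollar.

At 6.125% the monthly rate is 0.0051042, so the payment is 139,000 × 0.0051042 / (1 − 1.0051042^−84) = $2,038.93.
Total outlay = 36 × $2,038.93 + $2,780.00 = $76,181.48.

$76,181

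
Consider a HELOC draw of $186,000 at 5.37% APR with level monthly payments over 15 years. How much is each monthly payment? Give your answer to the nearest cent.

Monthly rate = 5.37%/12 = 0.0044750; payment = 186,000 × 0.0044750 / (1 − (1+0.0044750)^−180) = $1,506.97.

$1,506.97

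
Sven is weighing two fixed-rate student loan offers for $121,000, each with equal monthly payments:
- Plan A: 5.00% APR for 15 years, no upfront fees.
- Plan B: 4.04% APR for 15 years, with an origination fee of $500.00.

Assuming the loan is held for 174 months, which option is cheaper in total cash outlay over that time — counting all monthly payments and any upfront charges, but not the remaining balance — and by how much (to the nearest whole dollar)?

Plan B by $9,837

Plan A: monthly rate = 5%/12 = 0.0041667; payment = 121,000 × 0.0041667 / (1 − (1+0.0041667)^−180) = $956.86.
Plan B: monthly rate = 4.04%/12 = 0.0033667; payment = 121,000 × 0.0033667 / (1 − (1+0.0033667)^−180) = $897.45.
Over 174 months: Plan A costs 174 × $956.86 = $166,493.64; Plan B costs 174 × $897.45 + $500.00 = $156,656.30.
Plan B is cheaper by $166,493.64 − $156,656.30 = $9,837.34.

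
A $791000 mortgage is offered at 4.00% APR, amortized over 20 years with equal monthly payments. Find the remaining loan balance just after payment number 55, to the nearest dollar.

With monthly rate i = 4%/12 = 0.0033333, the balance after k of n payments is P · [(1+i)^n − (1+i)^k] / [(1+i)^n − 1].
(1+0.0033333)^240 = 2.22258209 and (1+0.0033333)^55 = 1.20084858, so the balance is 791,000 × (2.22258209 − 1.20084858) / (2.22258209 − 1) = $661,052.71.

$661,053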